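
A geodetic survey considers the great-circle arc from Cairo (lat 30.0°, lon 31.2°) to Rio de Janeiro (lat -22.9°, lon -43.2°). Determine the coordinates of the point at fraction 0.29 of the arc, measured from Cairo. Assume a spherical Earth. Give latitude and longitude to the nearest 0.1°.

≈ lat 16.1°, lon 7.5°

Write both endpoints as unit vectors p₁, p₂ with components (cos φ cos λ, cos φ sin λ, sin φ).
The central angle between the endpoints is δ = arccos(p₁·p₂) ≈ 1.551 rad (88.9°).
Interpolate at f = 0.29 with slerp weights a = sin((1−f)δ)/sin δ ≈ 0.892, b = sin(fδ)/sin δ ≈ 0.435.
p = a·p₁ + b·p₂ ≈ (0.953, 0.126, 0.277); φ = arcsin(p_z) ≈ 16.07°, λ = atan2(p_y, p_x) ≈ 7.53°.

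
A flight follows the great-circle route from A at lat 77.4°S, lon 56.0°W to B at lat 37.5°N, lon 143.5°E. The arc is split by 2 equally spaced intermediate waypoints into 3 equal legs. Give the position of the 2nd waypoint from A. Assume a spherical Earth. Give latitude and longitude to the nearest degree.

From cos δ = sin φ₁ sin φ₂ + cos φ₁ cos φ₂ cos Δλ, the central angle is δ ≈ 2.430 rad (139.2°).
Interpolate at f = 2/3 with slerp weights a = sin((1−f)δ)/sin δ ≈ 1.109, b = sin(fδ)/sin δ ≈ 1.529.
p = a·p₁ + b·p₂ ≈ (-0.840, 0.521, -0.151); φ = arcsin(p_z) ≈ -8.70°, λ = atan2(p_y, p_x) ≈ 148.19°.

≈ lat 9°S, lon 148°E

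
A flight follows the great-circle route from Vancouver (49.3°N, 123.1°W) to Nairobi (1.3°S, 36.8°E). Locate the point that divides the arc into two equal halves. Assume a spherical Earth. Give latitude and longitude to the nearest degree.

≈ 59°N, 7°E

Convert each endpoint to a unit vector on the sphere (x = cos φ cos λ, y = cos φ sin λ, z = sin φ).
The central angle between the endpoints is δ = arccos(p₁·p₂) ≈ 2.252 rad (129.0°).
Interpolate at f = 1/2 with slerp weights a = sin((1−f)δ)/sin δ ≈ 1.162, b = sin(fδ)/sin δ ≈ 1.162.
p = a·p₁ + b·p₂ ≈ (0.516, 0.061, 0.854); φ = arcsin(p_z) ≈ 58.68°, λ = atan2(p_y, p_x) ≈ 6.75°.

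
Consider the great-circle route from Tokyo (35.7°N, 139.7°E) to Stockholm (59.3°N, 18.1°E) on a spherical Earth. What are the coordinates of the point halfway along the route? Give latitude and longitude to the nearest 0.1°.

Write both endpoints as unit vectors p₁, p₂ with components (cos φ cos λ, cos φ sin λ, sin φ).
The central angle between the endpoints is δ = arccos(p₁·p₂) ≈ 1.282 rad (73.5°).
Interpolate at f = 1/2 with slerp weights a = sin((1−f)δ)/sin δ ≈ 0.624, b = sin(fδ)/sin δ ≈ 0.624.
p = a·p₁ + b·p₂ ≈ (-0.084, 0.427, 0.901); φ = arcsin(p_z) ≈ 64.23°, λ = atan2(p_y, p_x) ≈ 101.09°.

≈ (64.2°N, 101.1°E)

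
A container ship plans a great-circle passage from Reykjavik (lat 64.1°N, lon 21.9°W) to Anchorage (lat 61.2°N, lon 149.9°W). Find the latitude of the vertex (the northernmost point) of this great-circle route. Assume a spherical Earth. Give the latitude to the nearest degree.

The great circle lies in the plane with unit normal n̂ = (p₁ × p₂)/|p₁ × p₂|.
Here n̂_z ≈ -0.220; the vertex latitude is φ_max = arccos|n̂_z| ≈ 77.3°.

≈ 77°N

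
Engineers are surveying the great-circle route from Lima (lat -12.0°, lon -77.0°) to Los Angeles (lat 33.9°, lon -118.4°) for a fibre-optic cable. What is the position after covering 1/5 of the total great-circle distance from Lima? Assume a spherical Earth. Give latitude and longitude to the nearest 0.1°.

≈ lat -2.5°, lon -84.6°

Convert each endpoint to a unit vector on the sphere (x = cos φ cos λ, y = cos φ sin λ, z = sin φ).
The central angle between the endpoints is δ = arccos(p₁·p₂) ≈ 1.055 rad (60.5°).
Interpolate at f = 1/5 with slerp weights a = sin((1−f)δ)/sin δ ≈ 0.859, b = sin(fδ)/sin δ ≈ 0.241.
p = a·p₁ + b·p₂ ≈ (0.094, -0.995, -0.044); φ = arcsin(p_z) ≈ -2.54°, λ = atan2(p_y, p_x) ≈ -84.60°.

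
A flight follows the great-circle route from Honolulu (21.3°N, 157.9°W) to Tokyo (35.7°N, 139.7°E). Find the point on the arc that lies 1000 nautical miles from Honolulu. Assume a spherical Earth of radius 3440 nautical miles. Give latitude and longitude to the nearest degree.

Write both endpoints as unit vectors p₁, p₂ with components (cos φ cos λ, cos φ sin λ, sin φ).
The central angle between the endpoints is δ = arccos(p₁·p₂) ≈ 0.973 rad (55.8°). The total great-circle distance is δ·R ≈ 0.973 × 3440 ≈ 3348 nmi, so the target fraction is f = 1000/3348 ≈ 0.299.
Interpolate at f ≈ 0.299 with slerp weights a = sin((1−f)δ)/sin δ ≈ 0.763, b = sin(fδ)/sin δ ≈ 0.347.
p = a·p₁ + b·p₂ ≈ (-0.873, -0.085, 0.479); φ = arcsin(p_z) ≈ 28.65°, λ = atan2(p_y, p_x) ≈ -174.42°.

≈ 29°N, 174°W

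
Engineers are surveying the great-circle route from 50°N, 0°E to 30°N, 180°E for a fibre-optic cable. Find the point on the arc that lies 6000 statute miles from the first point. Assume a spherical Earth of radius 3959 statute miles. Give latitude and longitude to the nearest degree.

From cos δ = sin φ₁ sin φ₂ + cos φ₁ cos φ₂ cos Δλ, the central angle is δ ≈ 1.745 rad (100.0°). The total great-circle distance is δ·R ≈ 1.745 × 3959 ≈ 6910 mi, so the target fraction is f = 6000/6910 ≈ 0.868.
Interpolate at f ≈ 0.868 with slerp weights a = sin((1−f)δ)/sin δ ≈ 0.231, b = sin(fδ)/sin δ ≈ 1.014.
p = a·p₁ + b·p₂ ≈ (-0.729, -0.000, 0.684); φ = arcsin(p_z) ≈ 43.17°, λ = atan2(p_y, p_x) ≈ -180.00°.

≈ 43°N, 180°E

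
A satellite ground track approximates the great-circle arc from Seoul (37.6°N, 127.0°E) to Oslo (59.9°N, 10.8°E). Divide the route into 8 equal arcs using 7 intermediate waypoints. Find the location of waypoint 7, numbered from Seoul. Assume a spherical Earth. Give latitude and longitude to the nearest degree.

≈ (65°N, 26°E)

Convert each endpoint to a unit vector on the sphere (x = cos φ cos λ, y = cos φ sin λ, z = sin φ).
The central angle between the endpoints is δ = arccos(p₁·p₂) ≈ 1.211 rad (69.4°).
Interpolate at f = 7/8 with slerp weights a = sin((1−f)δ)/sin δ ≈ 0.161, b = sin(fδ)/sin δ ≈ 0.932.
p = a·p₁ + b·p₂ ≈ (0.382, 0.189, 0.904); φ = arcsin(p_z) ≈ 64.75°, λ = atan2(p_y, p_x) ≈ 26.37°.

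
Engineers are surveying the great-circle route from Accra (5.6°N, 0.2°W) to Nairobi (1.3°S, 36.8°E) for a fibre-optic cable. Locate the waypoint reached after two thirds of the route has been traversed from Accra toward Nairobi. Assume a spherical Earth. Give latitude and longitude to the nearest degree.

Write both endpoints as unit vectors p₁, p₂ with components (cos φ cos λ, cos φ sin λ, sin φ).
The central angle between the endpoints is δ = arccos(p₁·p₂) ≈ 0.656 rad (37.6°).
Interpolate at f = 2/3 with slerp weights a = sin((1−f)δ)/sin δ ≈ 0.356, b = sin(fδ)/sin δ ≈ 0.694.
p = a·p₁ + b·p₂ ≈ (0.910, 0.415, 0.019); φ = arcsin(p_z) ≈ 1.09°, λ = atan2(p_y, p_x) ≈ 24.50°.

≈ (1°N, 24°E)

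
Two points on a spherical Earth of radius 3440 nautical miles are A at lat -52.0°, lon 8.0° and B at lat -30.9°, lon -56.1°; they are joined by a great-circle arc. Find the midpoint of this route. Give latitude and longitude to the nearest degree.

Write both endpoints as unit vectors p₁, p₂ with components (cos φ cos λ, cos φ sin λ, sin φ).
The central angle between the endpoints is δ = arccos(p₁·p₂) ≈ 0.882 rad (50.5°).
Interpolate at f = 1/2 with slerp weights a = sin((1−f)δ)/sin δ ≈ 0.553, b = sin(fδ)/sin δ ≈ 0.553.
p = a·p₁ + b·p₂ ≈ (0.602, -0.346, -0.720); φ = arcsin(p_z) ≈ -46.03°, λ = atan2(p_y, p_x) ≈ -29.93°.

≈ lat -46°, lon -30°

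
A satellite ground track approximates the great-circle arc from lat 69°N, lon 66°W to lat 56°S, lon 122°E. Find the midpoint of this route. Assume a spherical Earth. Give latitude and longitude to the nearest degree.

Write both endpoints as unit vectors p₁, p₂ with components (cos φ cos λ, cos φ sin λ, sin φ).
The central angle between the endpoints is δ = arccos(p₁·p₂) ≈ 2.906 rad (166.5°).
Interpolate at f = 1/2 with slerp weights a = sin((1−f)δ)/sin δ ≈ 4.258, b = sin(fδ)/sin δ ≈ 4.258.
p = a·p₁ + b·p₂ ≈ (-0.641, 0.625, 0.445); φ = arcsin(p_z) ≈ 26.43°, λ = atan2(p_y, p_x) ≈ 135.72°.

≈ lat 26°N, lon 136°E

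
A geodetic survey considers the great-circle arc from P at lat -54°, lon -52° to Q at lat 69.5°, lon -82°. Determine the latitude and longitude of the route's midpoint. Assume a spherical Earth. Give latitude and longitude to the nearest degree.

The haversine formula gives a central angle δ ≈ 2.189 rad (125.4°) between the endpoints.
Interpolate at f = 1/2 with slerp weights a = sin((1−f)δ)/sin δ ≈ 1.090, b = sin(fδ)/sin δ ≈ 1.090.
p = a·p₁ + b·p₂ ≈ (0.448, -0.883, 0.139); φ = arcsin(p_z) ≈ 8.00°, λ = atan2(p_y, p_x) ≈ -63.12°.

≈ lat 8°, lon -63°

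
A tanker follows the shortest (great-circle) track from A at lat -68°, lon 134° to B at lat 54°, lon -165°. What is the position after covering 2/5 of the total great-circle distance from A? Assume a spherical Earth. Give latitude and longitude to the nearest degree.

From cos δ = sin φ₁ sin φ₂ + cos φ₁ cos φ₂ cos Δλ, the central angle is δ ≈ 2.270 rad (130.0°).
Interpolate at f = 2/5 with slerp weights a = sin((1−f)δ)/sin δ ≈ 1.278, b = sin(fδ)/sin δ ≈ 1.030.
p = a·p₁ + b·p₂ ≈ (-0.917, 0.188, -0.352); φ = arcsin(p_z) ≈ -20.60°, λ = atan2(p_y, p_x) ≈ 168.43°.

≈ lat -21°, lon 168°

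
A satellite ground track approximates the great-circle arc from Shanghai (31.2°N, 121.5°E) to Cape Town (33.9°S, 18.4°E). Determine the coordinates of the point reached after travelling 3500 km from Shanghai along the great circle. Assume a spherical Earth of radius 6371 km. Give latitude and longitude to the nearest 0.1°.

Convert each endpoint to a unit vector on the sphere (x = cos φ cos λ, y = cos φ sin λ, z = sin φ).
The central angle between the endpoints is δ = arccos(p₁·p₂) ≈ 2.037 rad (116.7°). The total great-circle distance is δ·R ≈ 2.037 × 6371 ≈ 12980 km, so the target fraction is f = 3500/12980 ≈ 0.270.
Interpolate at f ≈ 0.270 with slerp weights a = sin((1−f)δ)/sin δ ≈ 1.116, b = sin(fδ)/sin δ ≈ 0.585.
p = a·p₁ + b·p₂ ≈ (-0.038, 0.967, 0.252); φ = arcsin(p_z) ≈ 14.59°, λ = atan2(p_y, p_x) ≈ 92.27°.

≈ 14.6°N, 92.3°E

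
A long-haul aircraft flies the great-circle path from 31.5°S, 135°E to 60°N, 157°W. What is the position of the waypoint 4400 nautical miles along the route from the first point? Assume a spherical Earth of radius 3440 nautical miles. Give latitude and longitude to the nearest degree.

≈ 34°N, 169°E

Write both endpoints as unit vectors p₁, p₂ with components (cos φ cos λ, cos φ sin λ, sin φ).
The central angle between the endpoints is δ = arccos(p₁·p₂) ≈ 1.868 rad (107.0°). The total great-circle distance is δ·R ≈ 1.868 × 3440 ≈ 6426 nmi, so the target fraction is f = 4400/6426 ≈ 0.685.
Interpolate at f ≈ 0.685 with slerp weights a = sin((1−f)δ)/sin δ ≈ 0.581, b = sin(fδ)/sin δ ≈ 1.002.
p = a·p₁ + b·p₂ ≈ (-0.811, 0.155, 0.564); φ = arcsin(p_z) ≈ 34.33°, λ = atan2(p_y, p_x) ≈ 169.21°.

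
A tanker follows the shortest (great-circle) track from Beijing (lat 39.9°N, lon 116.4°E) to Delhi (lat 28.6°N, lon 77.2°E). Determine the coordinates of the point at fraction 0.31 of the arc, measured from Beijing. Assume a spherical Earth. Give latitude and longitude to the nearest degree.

The haversine formula gives a central angle δ ≈ 0.593 rad (34.0°) between the endpoints.
Interpolate at f = 0.31 with slerp weights a = sin((1−f)δ)/sin δ ≈ 0.712, b = sin(fδ)/sin δ ≈ 0.327.
p = a·p₁ + b·p₂ ≈ (-0.179, 0.769, 0.613); φ = arcsin(p_z) ≈ 37.83°, λ = atan2(p_y, p_x) ≈ 103.11°.

≈ lat 38°N, lon 103°E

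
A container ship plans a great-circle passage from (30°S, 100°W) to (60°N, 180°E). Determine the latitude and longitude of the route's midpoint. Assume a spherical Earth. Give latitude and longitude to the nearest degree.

Write both endpoints as unit vectors p₁, p₂ with components (cos φ cos λ, cos φ sin λ, sin φ).
The central angle between the endpoints is δ = arccos(p₁·p₂) ≈ 1.937 rad (111.0°).
Interpolate at f = 1/2 with slerp weights a = sin((1−f)δ)/sin δ ≈ 0.882, b = sin(fδ)/sin δ ≈ 0.882.
p = a·p₁ + b·p₂ ≈ (-0.574, -0.753, 0.323); φ = arcsin(p_z) ≈ 18.84°, λ = atan2(p_y, p_x) ≈ -127.33°.

≈ (19°N, 127°W)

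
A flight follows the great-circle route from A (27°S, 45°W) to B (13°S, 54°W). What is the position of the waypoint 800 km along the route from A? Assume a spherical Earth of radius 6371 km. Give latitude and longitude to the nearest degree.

≈ (21°S, 49°W)

Write both endpoints as unit vectors p₁, p₂ with components (cos φ cos λ, cos φ sin λ, sin φ).
The central angle between the endpoints is δ = arccos(p₁·p₂) ≈ 0.285 rad (16.3°). The total great-circle distance is δ·R ≈ 0.285 × 6371 ≈ 1817 km, so the target fraction is f = 800/1817 ≈ 0.440.
Interpolate at f ≈ 0.440 with slerp weights a = sin((1−f)δ)/sin δ ≈ 0.565, b = sin(fδ)/sin δ ≈ 0.445.
p = a·p₁ + b·p₂ ≈ (0.611, -0.707, -0.357); φ = arcsin(p_z) ≈ -20.89°, λ = atan2(p_y, p_x) ≈ -49.16°.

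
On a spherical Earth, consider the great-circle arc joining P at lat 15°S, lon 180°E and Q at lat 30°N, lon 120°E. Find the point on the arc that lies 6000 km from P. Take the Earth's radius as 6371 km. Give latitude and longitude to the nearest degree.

The haversine formula gives a central angle δ ≈ 1.278 rad (73.2°) between the endpoints. The total great-circle distance is δ·R ≈ 1.278 × 6371 ≈ 8141 km, so the target fraction is f = 6000/8141 ≈ 0.737.
Interpolate at f ≈ 0.737 with slerp weights a = sin((1−f)δ)/sin δ ≈ 0.344, b = sin(fδ)/sin δ ≈ 0.845.
p = a·p₁ + b·p₂ ≈ (-0.698, 0.633, 0.333); φ = arcsin(p_z) ≈ 19.46°, λ = atan2(p_y, p_x) ≈ 137.79°.

≈ lat 19°N, lon 138°E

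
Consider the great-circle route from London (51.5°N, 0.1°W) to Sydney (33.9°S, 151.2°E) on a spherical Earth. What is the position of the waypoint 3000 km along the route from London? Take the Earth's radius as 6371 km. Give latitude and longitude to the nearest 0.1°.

Convert each endpoint to a unit vector on the sphere (x = cos φ cos λ, y = cos φ sin λ, z = sin φ).
The central angle between the endpoints is δ = arccos(p₁·p₂) ≈ 2.668 rad (152.8°). The total great-circle distance is δ·R ≈ 2.668 × 6371 ≈ 16995 km, so the target fraction is f = 3000/16995 ≈ 0.177.
Interpolate at f ≈ 0.177 with slerp weights a = sin((1−f)δ)/sin δ ≈ 1.775, b = sin(fδ)/sin δ ≈ 0.994.
p = a·p₁ + b·p₂ ≈ (0.382, 0.395, 0.835); φ = arcsin(p_z) ≈ 56.63°, λ = atan2(p_y, p_x) ≈ 45.96°.

≈ 56.6°N, 46.0°E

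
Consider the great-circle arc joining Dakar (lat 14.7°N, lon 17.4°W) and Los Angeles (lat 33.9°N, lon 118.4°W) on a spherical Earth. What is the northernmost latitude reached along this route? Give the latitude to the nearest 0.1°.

≈ 38.0°N

The great circle lies in the plane with unit normal n̂ = (p₁ × p₂)/|p₁ × p₂|.
Here n̂_z ≈ -0.788; the vertex latitude is φ_max = arccos|n̂_z| ≈ 38.0°.
Check via Clairaut: cos φ_max = |cos φ₁| · sin C = cos(14.7°)·sin(54.6°) ≈ 0.788, again giving ≈ 38.0°.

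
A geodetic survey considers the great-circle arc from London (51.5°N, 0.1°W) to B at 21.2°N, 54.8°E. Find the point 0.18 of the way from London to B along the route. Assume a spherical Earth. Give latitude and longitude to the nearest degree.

≈ 48°N, 14°E

Write both endpoints as unit vectors p₁, p₂ with components (cos φ cos λ, cos φ sin λ, sin φ).
The central angle between the endpoints is δ = arccos(p₁·p₂) ≈ 0.906 rad (51.9°).
Interpolate at f = 0.18 with slerp weights a = sin((1−f)δ)/sin δ ≈ 0.859, b = sin(fδ)/sin δ ≈ 0.206.
p = a·p₁ + b·p₂ ≈ (0.646, 0.156, 0.747); φ = arcsin(p_z) ≈ 48.35°, λ = atan2(p_y, p_x) ≈ 13.60°.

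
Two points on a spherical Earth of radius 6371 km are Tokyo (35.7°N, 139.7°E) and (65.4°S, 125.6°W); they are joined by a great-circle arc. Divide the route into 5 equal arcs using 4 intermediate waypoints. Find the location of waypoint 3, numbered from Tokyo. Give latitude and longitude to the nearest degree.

Convert each endpoint to a unit vector on the sphere (x = cos φ cos λ, y = cos φ sin λ, z = sin φ).
The central angle between the endpoints is δ = arccos(p₁·p₂) ≈ 2.163 rad (123.9°).
Interpolate at f = 3/5 with slerp weights a = sin((1−f)δ)/sin δ ≈ 0.918, b = sin(fδ)/sin δ ≈ 1.161.
p = a·p₁ + b·p₂ ≈ (-0.850, 0.089, -0.520); φ = arcsin(p_z) ≈ -31.33°, λ = atan2(p_y, p_x) ≈ 174.01°.

≈ (31°S, 174°E)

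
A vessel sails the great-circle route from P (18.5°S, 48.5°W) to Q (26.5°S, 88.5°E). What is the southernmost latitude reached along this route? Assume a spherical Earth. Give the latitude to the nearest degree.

≈ 49°S

The great circle lies in the plane with unit normal n̂ = (p₁ × p₂)/|p₁ × p₂|.
Here n̂_z ≈ +0.659; the vertex latitude is φ_max = arccos|n̂_z| ≈ 48.7°.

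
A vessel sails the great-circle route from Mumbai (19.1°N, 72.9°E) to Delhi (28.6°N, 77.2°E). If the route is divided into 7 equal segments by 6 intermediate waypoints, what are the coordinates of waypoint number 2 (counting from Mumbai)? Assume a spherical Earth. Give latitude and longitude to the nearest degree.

≈ (22°N, 74°E)

Write both endpoints as unit vectors p₁, p₂ with components (cos φ cos λ, cos φ sin λ, sin φ).
The central angle between the endpoints is δ = arccos(p₁·p₂) ≈ 0.179 rad (10.3°).
Interpolate at f = 2/7 with slerp weights a = sin((1−f)δ)/sin δ ≈ 0.716, b = sin(fδ)/sin δ ≈ 0.287.
p = a·p₁ + b·p₂ ≈ (0.255, 0.893, 0.372); φ = arcsin(p_z) ≈ 21.83°, λ = atan2(p_y, p_x) ≈ 74.07°.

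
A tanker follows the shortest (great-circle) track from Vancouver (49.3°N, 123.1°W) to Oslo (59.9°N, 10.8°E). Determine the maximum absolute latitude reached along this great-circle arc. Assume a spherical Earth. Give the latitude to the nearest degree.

The great circle lies in the plane with unit normal n̂ = (p₁ × p₂)/|p₁ × p₂|.
Here n̂_z ≈ +0.261; the vertex latitude is φ_max = arccos|n̂_z| ≈ 74.9°.
Check via Clairaut: cos φ_max = |cos φ₁| · sin C = cos(49.3°)·sin(23.6°) ≈ 0.261, again giving ≈ 74.9°.

≈ 75°N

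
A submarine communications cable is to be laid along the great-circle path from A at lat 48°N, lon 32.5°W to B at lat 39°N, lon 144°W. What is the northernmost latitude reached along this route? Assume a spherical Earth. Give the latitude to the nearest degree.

≈ 60°N

The great circle lies in the plane with unit normal n̂ = (p₁ × p₂)/|p₁ × p₂|.
Here n̂_z ≈ -0.504; the vertex latitude is φ_max = arccos|n̂_z| ≈ 59.8°.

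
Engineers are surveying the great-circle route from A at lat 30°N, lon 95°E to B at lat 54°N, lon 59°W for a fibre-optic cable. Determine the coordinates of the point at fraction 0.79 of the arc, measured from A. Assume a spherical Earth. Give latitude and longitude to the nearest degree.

≈ lat 71°N, lon 36°W

Convert each endpoint to a unit vector on the sphere (x = cos φ cos λ, y = cos φ sin λ, z = sin φ).
The central angle between the endpoints is δ = arccos(p₁·p₂) ≈ 1.624 rad (93.0°).
Interpolate at f = 0.79 with slerp weights a = sin((1−f)δ)/sin δ ≈ 0.335, b = sin(fδ)/sin δ ≈ 0.960.
p = a·p₁ + b·p₂ ≈ (0.265, -0.195, 0.944); φ = arcsin(p_z) ≈ 70.78°, λ = atan2(p_y, p_x) ≈ -36.28°.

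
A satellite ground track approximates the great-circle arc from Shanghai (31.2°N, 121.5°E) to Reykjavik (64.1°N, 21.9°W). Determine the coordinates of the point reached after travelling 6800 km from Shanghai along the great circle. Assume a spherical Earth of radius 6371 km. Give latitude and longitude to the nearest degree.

From cos δ = sin φ₁ sin φ₂ + cos φ₁ cos φ₂ cos Δλ, the central angle is δ ≈ 1.404 rad (80.4°). The total great-circle distance is δ·R ≈ 1.404 × 6371 ≈ 8945 km, so the target fraction is f = 6800/8945 ≈ 0.760.
Interpolate at f ≈ 0.760 with slerp weights a = sin((1−f)δ)/sin δ ≈ 0.335, b = sin(fδ)/sin δ ≈ 0.888.
p = a·p₁ + b·p₂ ≈ (0.210, 0.100, 0.973); φ = arcsin(p_z) ≈ 76.55°, λ = atan2(p_y, p_x) ≈ 25.34°.

≈ (77°N, 25°E)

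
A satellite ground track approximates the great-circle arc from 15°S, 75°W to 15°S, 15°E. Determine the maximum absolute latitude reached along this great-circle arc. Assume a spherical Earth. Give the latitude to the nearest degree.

The great circle lies in the plane with unit normal n̂ = (p₁ × p₂)/|p₁ × p₂|.
Here n̂_z ≈ +0.935; the vertex latitude is φ_max = arccos|n̂_z| ≈ 20.8°.
Check via Clairaut: cos φ_max = |cos φ₁| · sin C = cos(15.0°)·sin(104.5°) ≈ 0.935, again giving ≈ 20.8°.

≈ 21°S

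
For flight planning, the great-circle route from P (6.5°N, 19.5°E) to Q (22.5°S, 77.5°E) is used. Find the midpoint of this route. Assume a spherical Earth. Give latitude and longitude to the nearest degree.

≈ (9°S, 47°E)

The haversine formula gives a central angle δ ≈ 1.112 rad (63.7°) between the endpoints.
Interpolate at f = 1/2 with slerp weights a = sin((1−f)δ)/sin δ ≈ 0.589, b = sin(fδ)/sin δ ≈ 0.589.
p = a·p₁ + b·p₂ ≈ (0.669, 0.726, -0.159); φ = arcsin(p_z) ≈ -9.13°, λ = atan2(p_y, p_x) ≈ 47.35°.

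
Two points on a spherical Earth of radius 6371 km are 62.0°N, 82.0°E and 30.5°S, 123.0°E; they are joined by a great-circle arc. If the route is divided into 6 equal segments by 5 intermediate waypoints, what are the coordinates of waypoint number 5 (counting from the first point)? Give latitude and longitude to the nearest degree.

Convert each endpoint to a unit vector on the sphere (x = cos φ cos λ, y = cos φ sin λ, z = sin φ).
The central angle between the endpoints is δ = arccos(p₁·p₂) ≈ 1.714 rad (98.2°).
Interpolate at f = 5/6 with slerp weights a = sin((1−f)δ)/sin δ ≈ 0.285, b = sin(fδ)/sin δ ≈ 1.000.
p = a·p₁ + b·p₂ ≈ (-0.451, 0.855, -0.256); φ = arcsin(p_z) ≈ -14.84°, λ = atan2(p_y, p_x) ≈ 117.79°.

≈ 15°S, 118°E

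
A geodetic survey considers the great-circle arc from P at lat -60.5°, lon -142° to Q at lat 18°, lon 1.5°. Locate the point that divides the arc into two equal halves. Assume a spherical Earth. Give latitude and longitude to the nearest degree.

≈ lat -42°, lon -26°

Convert each endpoint to a unit vector on the sphere (x = cos φ cos λ, y = cos φ sin λ, z = sin φ).
The central angle between the endpoints is δ = arccos(p₁·p₂) ≈ 2.272 rad (130.2°).
Interpolate at f = 1/2 with slerp weights a = sin((1−f)δ)/sin δ ≈ 1.187, b = sin(fδ)/sin δ ≈ 1.187.
p = a·p₁ + b·p₂ ≈ (0.668, -0.330, -0.667); φ = arcsin(p_z) ≈ -41.80°, λ = atan2(p_y, p_x) ≈ -26.31°.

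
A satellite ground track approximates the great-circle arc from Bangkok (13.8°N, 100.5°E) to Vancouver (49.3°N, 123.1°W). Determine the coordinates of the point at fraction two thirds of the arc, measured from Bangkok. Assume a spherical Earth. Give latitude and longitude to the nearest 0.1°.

≈ 62.7°N, 175.2°E

Write both endpoints as unit vectors p₁, p₂ with components (cos φ cos λ, cos φ sin λ, sin φ).
The central angle between the endpoints is δ = arccos(p₁·p₂) ≈ 1.852 rad (106.1°).
Interpolate at f = 2/3 with slerp weights a = sin((1−f)δ)/sin δ ≈ 0.603, b = sin(fδ)/sin δ ≈ 0.983.
p = a·p₁ + b·p₂ ≈ (-0.457, 0.039, 0.889); φ = arcsin(p_z) ≈ 62.73°, λ = atan2(p_y, p_x) ≈ 175.17°.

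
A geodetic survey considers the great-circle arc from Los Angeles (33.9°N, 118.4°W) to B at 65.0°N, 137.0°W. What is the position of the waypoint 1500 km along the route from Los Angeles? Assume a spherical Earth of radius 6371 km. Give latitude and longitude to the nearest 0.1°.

≈ 46.9°N, 123.2°W

Convert each endpoint to a unit vector on the sphere (x = cos φ cos λ, y = cos φ sin λ, z = sin φ).
The central angle between the endpoints is δ = arccos(p₁·p₂) ≈ 0.577 rad (33.1°). The total great-circle distance is δ·R ≈ 0.577 × 6371 ≈ 3678 km, so the target fraction is f = 1500/3678 ≈ 0.408.
Interpolate at f ≈ 0.408 with slerp weights a = sin((1−f)δ)/sin δ ≈ 0.614, b = sin(fδ)/sin δ ≈ 0.427.
p = a·p₁ + b·p₂ ≈ (-0.375, -0.572, 0.730); φ = arcsin(p_z) ≈ 46.88°, λ = atan2(p_y, p_x) ≈ -123.24°.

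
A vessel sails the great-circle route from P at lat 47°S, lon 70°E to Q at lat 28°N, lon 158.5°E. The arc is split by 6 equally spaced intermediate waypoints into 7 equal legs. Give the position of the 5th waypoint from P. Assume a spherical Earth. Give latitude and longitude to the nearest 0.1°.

≈ lat 4.9°N, lon 136.5°E

Write both endpoints as unit vectors p₁, p₂ with components (cos φ cos λ, cos φ sin λ, sin φ).
The central angle between the endpoints is δ = arccos(p₁·p₂) ≈ 1.905 rad (109.1°).
Interpolate at f = 5/7 with slerp weights a = sin((1−f)δ)/sin δ ≈ 0.548, b = sin(fδ)/sin δ ≈ 1.035.
p = a·p₁ + b·p₂ ≈ (-0.723, 0.686, 0.085); φ = arcsin(p_z) ≈ 4.89°, λ = atan2(p_y, p_x) ≈ 136.48°.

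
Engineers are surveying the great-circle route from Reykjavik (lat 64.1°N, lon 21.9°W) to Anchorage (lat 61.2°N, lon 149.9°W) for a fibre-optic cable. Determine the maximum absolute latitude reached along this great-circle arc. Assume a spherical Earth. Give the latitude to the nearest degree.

≈ 77°N

The great circle lies in the plane with unit normal n̂ = (p₁ × p₂)/|p₁ × p₂|.
Here n̂_z ≈ -0.220; the vertex latitude is φ_max = arccos|n̂_z| ≈ 77.3°.
Check via Clairaut: cos φ_max = |cos φ₁| · sin C = cos(64.1°)·sin(30.3°) ≈ 0.220, again giving ≈ 77.3°.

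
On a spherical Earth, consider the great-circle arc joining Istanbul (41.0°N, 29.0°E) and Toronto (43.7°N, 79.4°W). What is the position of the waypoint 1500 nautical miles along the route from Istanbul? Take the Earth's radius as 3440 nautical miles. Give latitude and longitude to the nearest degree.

The haversine formula gives a central angle δ ≈ 1.286 rad (73.7°) between the endpoints. The total great-circle distance is δ·R ≈ 1.286 × 3440 ≈ 4424 nmi, so the target fraction is f = 1500/4424 ≈ 0.339.
Interpolate at f ≈ 0.339 with slerp weights a = sin((1−f)δ)/sin δ ≈ 0.783, b = sin(fδ)/sin δ ≈ 0.440.
p = a·p₁ + b·p₂ ≈ (0.575, -0.026, 0.818); φ = arcsin(p_z) ≈ 54.84°, λ = atan2(p_y, p_x) ≈ -2.62°.

≈ 55°N, 3°W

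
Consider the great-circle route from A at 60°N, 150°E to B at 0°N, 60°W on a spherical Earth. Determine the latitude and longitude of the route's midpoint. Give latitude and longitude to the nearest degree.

≈ 54°N, 84°W

The haversine formula gives a central angle δ ≈ 2.019 rad (115.7°) between the endpoints.
Interpolate at f = 1/2 with slerp weights a = sin((1−f)δ)/sin δ ≈ 0.939, b = sin(fδ)/sin δ ≈ 0.939.
p = a·p₁ + b·p₂ ≈ (0.063, -0.578, 0.813); φ = arcsin(p_z) ≈ 54.42°, λ = atan2(p_y, p_x) ≈ -83.79°.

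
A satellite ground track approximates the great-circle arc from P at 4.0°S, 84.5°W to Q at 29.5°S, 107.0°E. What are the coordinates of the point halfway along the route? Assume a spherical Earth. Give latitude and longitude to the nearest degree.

≈ 68°S, 135°W

Convert each endpoint to a unit vector on the sphere (x = cos φ cos λ, y = cos φ sin λ, z = sin φ).
The central angle between the endpoints is δ = arccos(p₁·p₂) ≈ 2.526 rad (144.7°).
Interpolate at f = 1/2 with slerp weights a = sin((1−f)δ)/sin δ ≈ 1.650, b = sin(fδ)/sin δ ≈ 1.650.
p = a·p₁ + b·p₂ ≈ (-0.262, -0.265, -0.928); φ = arcsin(p_z) ≈ -68.11°, λ = atan2(p_y, p_x) ≈ -134.68°.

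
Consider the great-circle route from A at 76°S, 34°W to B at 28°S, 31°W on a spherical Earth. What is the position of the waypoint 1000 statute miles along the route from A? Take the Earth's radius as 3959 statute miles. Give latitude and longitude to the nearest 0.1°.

The haversine formula gives a central angle δ ≈ 0.838 rad (48.0°) between the endpoints. The total great-circle distance is δ·R ≈ 0.838 × 3959 ≈ 3318 mi, so the target fraction is f = 1000/3318 ≈ 0.301.
Interpolate at f ≈ 0.301 with slerp weights a = sin((1−f)δ)/sin δ ≈ 0.743, b = sin(fδ)/sin δ ≈ 0.336.
p = a·p₁ + b·p₂ ≈ (0.404, -0.253, -0.879); φ = arcsin(p_z) ≈ -61.54°, λ = atan2(p_y, p_x) ≈ -32.13°.

≈ 61.5°S, 32.1°W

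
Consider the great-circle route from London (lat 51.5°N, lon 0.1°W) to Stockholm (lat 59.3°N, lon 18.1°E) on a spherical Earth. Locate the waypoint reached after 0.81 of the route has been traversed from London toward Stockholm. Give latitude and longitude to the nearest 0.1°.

≈ lat 58.0°N, lon 14.1°E

Convert each endpoint to a unit vector on the sphere (x = cos φ cos λ, y = cos φ sin λ, z = sin φ).
The central angle between the endpoints is δ = arccos(p₁·p₂) ≈ 0.225 rad (12.9°).
Interpolate at f = 0.81 with slerp weights a = sin((1−f)δ)/sin δ ≈ 0.192, b = sin(fδ)/sin δ ≈ 0.812.
p = a·p₁ + b·p₂ ≈ (0.513, 0.129, 0.848); φ = arcsin(p_z) ≈ 58.04°, λ = atan2(p_y, p_x) ≈ 14.07°.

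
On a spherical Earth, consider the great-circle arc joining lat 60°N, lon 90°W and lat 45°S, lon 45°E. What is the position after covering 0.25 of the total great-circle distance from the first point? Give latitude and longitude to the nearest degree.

≈ lat 47°N, lon 28°W

From cos δ = sin φ₁ sin φ₂ + cos φ₁ cos φ₂ cos Δλ, the central angle is δ ≈ 2.611 rad (149.6°).
Interpolate at f = 0.25 with slerp weights a = sin((1−f)δ)/sin δ ≈ 1.829, b = sin(fδ)/sin δ ≈ 1.200.
p = a·p₁ + b·p₂ ≈ (0.600, -0.315, 0.736); φ = arcsin(p_z) ≈ 47.36°, λ = atan2(p_y, p_x) ≈ -27.68°.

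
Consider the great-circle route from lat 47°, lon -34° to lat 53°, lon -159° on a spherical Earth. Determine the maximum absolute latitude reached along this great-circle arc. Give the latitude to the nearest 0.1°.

The great circle lies in the plane with unit normal n̂ = (p₁ × p₂)/|p₁ × p₂|.
Here n̂_z ≈ -0.359; the vertex latitude is φ_max = arccos|n̂_z| ≈ 69.0°.

≈ 69.0°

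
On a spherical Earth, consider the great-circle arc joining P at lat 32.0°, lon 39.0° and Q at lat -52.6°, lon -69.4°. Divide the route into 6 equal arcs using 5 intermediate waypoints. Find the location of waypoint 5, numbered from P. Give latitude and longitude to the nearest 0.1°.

Write both endpoints as unit vectors p₁, p₂ with components (cos φ cos λ, cos φ sin λ, sin φ).
The central angle between the endpoints is δ = arccos(p₁·p₂) ≈ 2.194 rad (125.7°).
Interpolate at f = 5/6 with slerp weights a = sin((1−f)δ)/sin δ ≈ 0.440, b = sin(fδ)/sin δ ≈ 1.191.
p = a·p₁ + b·p₂ ≈ (0.545, -0.442, -0.713); φ = arcsin(p_z) ≈ -45.45°, λ = atan2(p_y, p_x) ≈ -39.06°.

≈ lat -45.5°, lon -39.1°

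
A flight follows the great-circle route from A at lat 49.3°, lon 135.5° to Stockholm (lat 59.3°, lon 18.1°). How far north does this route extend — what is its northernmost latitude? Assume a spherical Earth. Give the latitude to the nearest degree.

The great circle lies in the plane with unit normal n̂ = (p₁ × p₂)/|p₁ × p₂|.
Here n̂_z ≈ -0.341; the vertex latitude is φ_max = arccos|n̂_z| ≈ 70.1°.
Check via Clairaut: cos φ_max = |cos φ₁| · sin C = cos(49.3°)·sin(31.5°) ≈ 0.341, again giving ≈ 70.1°.

≈ 70°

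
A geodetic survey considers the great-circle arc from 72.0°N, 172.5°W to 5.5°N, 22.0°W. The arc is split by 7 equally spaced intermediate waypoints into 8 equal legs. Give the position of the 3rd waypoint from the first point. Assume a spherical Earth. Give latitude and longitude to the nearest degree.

Convert each endpoint to a unit vector on the sphere (x = cos φ cos λ, y = cos φ sin λ, z = sin φ).
The central angle between the endpoints is δ = arccos(p₁·p₂) ≈ 1.748 rad (100.2°).
Interpolate at f = 3/8 with slerp weights a = sin((1−f)δ)/sin δ ≈ 0.902, b = sin(fδ)/sin δ ≈ 0.619.
p = a·p₁ + b·p₂ ≈ (0.295, -0.267, 0.917); φ = arcsin(p_z) ≈ 66.53°, λ = atan2(p_y, p_x) ≈ -42.16°.

≈ 67°N, 42°W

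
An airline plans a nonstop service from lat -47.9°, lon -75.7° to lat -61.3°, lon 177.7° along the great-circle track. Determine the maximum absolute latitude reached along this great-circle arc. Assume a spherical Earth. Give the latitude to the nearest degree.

≈ -68°

The great circle lies in the plane with unit normal n̂ = (p₁ × p₂)/|p₁ × p₂|.
Here n̂_z ≈ -0.372; the vertex latitude is φ_max = arccos|n̂_z| ≈ 68.2°.
Check via Clairaut: cos φ_max = |cos φ₁| · sin C = cos(47.9°)·sin(146.3°) ≈ 0.372, again giving ≈ 68.2°.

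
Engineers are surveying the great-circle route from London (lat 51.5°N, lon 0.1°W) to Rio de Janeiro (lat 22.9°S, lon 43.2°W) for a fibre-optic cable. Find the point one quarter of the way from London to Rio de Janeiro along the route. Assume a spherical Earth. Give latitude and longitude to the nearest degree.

Convert each endpoint to a unit vector on the sphere (x = cos φ cos λ, y = cos φ sin λ, z = sin φ).
The central angle between the endpoints is δ = arccos(p₁·p₂) ≈ 1.456 rad (83.4°).
Interpolate at f = 1/4 with slerp weights a = sin((1−f)δ)/sin δ ≈ 0.894, b = sin(fδ)/sin δ ≈ 0.358.
p = a·p₁ + b·p₂ ≈ (0.797, -0.227, 0.560); φ = arcsin(p_z) ≈ 34.04°, λ = atan2(p_y, p_x) ≈ -15.90°.

≈ lat 34°N, lon 16°W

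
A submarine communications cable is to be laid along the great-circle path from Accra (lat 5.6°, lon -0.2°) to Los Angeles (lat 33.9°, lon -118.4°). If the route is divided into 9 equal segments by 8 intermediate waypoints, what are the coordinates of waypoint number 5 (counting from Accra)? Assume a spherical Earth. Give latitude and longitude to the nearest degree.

≈ lat 37°, lon -58°

Write both endpoints as unit vectors p₁, p₂ with components (cos φ cos λ, cos φ sin λ, sin φ).
The central angle between the endpoints is δ = arccos(p₁·p₂) ≈ 1.913 rad (109.6°).
Interpolate at f = 5/9 with slerp weights a = sin((1−f)δ)/sin δ ≈ 0.798, b = sin(fδ)/sin δ ≈ 0.928.
p = a·p₁ + b·p₂ ≈ (0.428, -0.680, 0.595); φ = arcsin(p_z) ≈ 36.53°, λ = atan2(p_y, p_x) ≈ -57.83°.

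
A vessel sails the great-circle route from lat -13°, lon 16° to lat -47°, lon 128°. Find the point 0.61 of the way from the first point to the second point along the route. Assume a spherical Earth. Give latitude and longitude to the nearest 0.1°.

The haversine formula gives a central angle δ ≈ 1.655 rad (94.8°) between the endpoints.
Interpolate at f = 0.61 with slerp weights a = sin((1−f)δ)/sin δ ≈ 0.604, b = sin(fδ)/sin δ ≈ 0.850.
p = a·p₁ + b·p₂ ≈ (0.209, 0.619, -0.757); φ = arcsin(p_z) ≈ -49.22°, λ = atan2(p_y, p_x) ≈ 71.36°.

≈ lat -49.2°, lon 71.4°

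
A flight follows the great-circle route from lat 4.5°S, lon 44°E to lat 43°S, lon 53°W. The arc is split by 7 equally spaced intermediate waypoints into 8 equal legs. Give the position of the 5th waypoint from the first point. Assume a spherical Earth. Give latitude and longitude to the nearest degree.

≈ lat 38°S, lon 7°W

Convert each endpoint to a unit vector on the sphere (x = cos φ cos λ, y = cos φ sin λ, z = sin φ).
The central angle between the endpoints is δ = arccos(p₁·p₂) ≈ 1.606 rad (92.0°).
Interpolate at f = 5/8 with slerp weights a = sin((1−f)δ)/sin δ ≈ 0.567, b = sin(fδ)/sin δ ≈ 0.844.
p = a·p₁ + b·p₂ ≈ (0.778, -0.100, -0.620); φ = arcsin(p_z) ≈ -38.33°, λ = atan2(p_y, p_x) ≈ -7.35°.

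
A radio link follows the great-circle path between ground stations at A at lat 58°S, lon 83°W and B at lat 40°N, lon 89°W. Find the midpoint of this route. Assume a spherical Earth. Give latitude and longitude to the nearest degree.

≈ lat 9°S, lon 87°W

The haversine formula gives a central angle δ ≈ 1.713 rad (98.1°) between the endpoints.
Interpolate at f = 1/2 with slerp weights a = sin((1−f)δ)/sin δ ≈ 0.763, b = sin(fδ)/sin δ ≈ 0.763.
p = a·p₁ + b·p₂ ≈ (0.059, -0.986, -0.157); φ = arcsin(p_z) ≈ -9.01°, λ = atan2(p_y, p_x) ≈ -86.55°.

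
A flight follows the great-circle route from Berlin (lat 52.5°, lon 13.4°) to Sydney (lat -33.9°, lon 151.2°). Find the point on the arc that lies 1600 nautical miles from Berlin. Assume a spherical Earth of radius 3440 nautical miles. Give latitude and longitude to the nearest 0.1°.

≈ lat 51.2°, lon 57.2°

Write both endpoints as unit vectors p₁, p₂ with components (cos φ cos λ, cos φ sin λ, sin φ).
The central angle between the endpoints is δ = arccos(p₁·p₂) ≈ 2.527 rad (144.8°). The total great-circle distance is δ·R ≈ 2.527 × 3440 ≈ 8692 nmi, so the target fraction is f = 1600/8692 ≈ 0.184.
Interpolate at f ≈ 0.184 with slerp weights a = sin((1−f)δ)/sin δ ≈ 1.529, b = sin(fδ)/sin δ ≈ 0.777.
p = a·p₁ + b·p₂ ≈ (0.340, 0.527, 0.779); φ = arcsin(p_z) ≈ 51.19°, λ = atan2(p_y, p_x) ≈ 57.16°.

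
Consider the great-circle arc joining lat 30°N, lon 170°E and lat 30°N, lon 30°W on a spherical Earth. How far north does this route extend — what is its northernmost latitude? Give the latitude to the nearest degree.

≈ 73°N

The great circle lies in the plane with unit normal n̂ = (p₁ × p₂)/|p₁ × p₂|.
Here n̂_z ≈ +0.288; the vertex latitude is φ_max = arccos|n̂_z| ≈ 73.3°.
Check via Clairaut: cos φ_max = |cos φ₁| · sin C = cos(30.0°)·sin(19.4°) ≈ 0.288, again giving ≈ 73.3°.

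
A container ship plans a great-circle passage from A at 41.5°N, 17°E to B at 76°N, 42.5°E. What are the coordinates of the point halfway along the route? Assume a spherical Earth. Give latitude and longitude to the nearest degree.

≈ 59°N, 23°E

Write both endpoints as unit vectors p₁, p₂ with components (cos φ cos λ, cos φ sin λ, sin φ).
The central angle between the endpoints is δ = arccos(p₁·p₂) ≈ 0.633 rad (36.2°).
Interpolate at f = 1/2 with slerp weights a = sin((1−f)δ)/sin δ ≈ 0.526, b = sin(fδ)/sin δ ≈ 0.526.
p = a·p₁ + b·p₂ ≈ (0.471, 0.201, 0.859); φ = arcsin(p_z) ≈ 59.21°, λ = atan2(p_y, p_x) ≈ 23.15°.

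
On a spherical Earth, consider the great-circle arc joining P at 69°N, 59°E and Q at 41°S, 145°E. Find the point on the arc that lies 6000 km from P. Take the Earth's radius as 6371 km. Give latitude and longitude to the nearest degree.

≈ 27°N, 117°E

Convert each endpoint to a unit vector on the sphere (x = cos φ cos λ, y = cos φ sin λ, z = sin φ).
The central angle between the endpoints is δ = arccos(p₁·p₂) ≈ 2.206 rad (126.4°). The total great-circle distance is δ·R ≈ 2.206 × 6371 ≈ 14057 km, so the target fraction is f = 6000/14057 ≈ 0.427.
Interpolate at f ≈ 0.427 with slerp weights a = sin((1−f)δ)/sin δ ≈ 1.185, b = sin(fδ)/sin δ ≈ 1.005.
p = a·p₁ + b·p₂ ≈ (-0.402, 0.799, 0.447); φ = arcsin(p_z) ≈ 26.55°, λ = atan2(p_y, p_x) ≈ 116.74°.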